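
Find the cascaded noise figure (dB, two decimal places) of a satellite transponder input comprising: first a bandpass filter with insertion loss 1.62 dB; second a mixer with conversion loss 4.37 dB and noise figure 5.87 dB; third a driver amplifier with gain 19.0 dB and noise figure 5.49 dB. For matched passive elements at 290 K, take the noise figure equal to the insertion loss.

Convert to linear (a loss of L dB is a gain of −L dB): F_i = 10^(NF_i/10), G_i = 10^(G_i,dB/10)
  Stage 1: F_1 = 10^(1.62/10) = 1.452, G_1 = 10^(−1.62/10) = 0.6887
  Stage 2: F_2 = 10^(5.87/10) = 3.864, G_2 = 10^(−4.37/10) = 0.3656
  Stage 3: F_3 = 10^(5.49/10) = 3.540, G_3 = 10^(19.0/10) = 79.43
Friis cascade:
  F = 1.452 + (3.864 − 1)/0.6887 + (3.540 − 1)/0.2518 = 15.70
NF = 10 log₁₀(15.70) = 11.96 dB

11.96 dB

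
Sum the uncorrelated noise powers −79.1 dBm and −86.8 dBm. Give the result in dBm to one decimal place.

−78.4 dBm

Convert to linear, add, convert back:
P₁ = 1.23×10⁻¹¹ W, P₂ = 2.09×10⁻¹² W
P_tot = 1.44×10⁻¹¹ W → 10 log₁₀(P_tot / 10⁻³) = −78.4 dBm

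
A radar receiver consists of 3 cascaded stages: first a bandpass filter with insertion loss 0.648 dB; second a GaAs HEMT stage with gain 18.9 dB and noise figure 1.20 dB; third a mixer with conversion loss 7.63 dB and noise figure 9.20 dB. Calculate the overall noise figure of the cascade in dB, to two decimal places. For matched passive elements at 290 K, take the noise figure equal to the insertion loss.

2.15 dB

Convert to linear (a loss of L dB is a gain of −L dB): F_i = 10^(NF_i/10), G_i = 10^(G_i,dB/10)
  Stage 1: F_1 = 10^(0.648/10) = 1.161, G_1 = 10^(−0.648/10) = 0.8614
  Stage 2: F_2 = 10^(1.20/10) = 1.318, G_2 = 10^(18.9/10) = 77.62
  Stage 3: F_3 = 10^(9.20/10) = 8.318, G_3 = 10^(−7.63/10) = 0.1726
Friis cascade:
  F = 1.161 + (1.318 − 1)/0.8614 + (8.318 − 1)/66.87 = 1.640
NF = 10 log₁₀(1.640) = 2.15 dB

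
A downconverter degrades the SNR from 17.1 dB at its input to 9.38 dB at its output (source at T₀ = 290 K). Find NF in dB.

7.72 dB

NF (dB) = SNR_in(dB) − SNR_out(dB) when the source is at T₀
NF = 17.1 − 9.38 = 7.72 dB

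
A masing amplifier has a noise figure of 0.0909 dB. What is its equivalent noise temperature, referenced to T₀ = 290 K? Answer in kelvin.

6.13 K

F = 10^(0.0909/10) = 1.02115
T_e = (F − 1)·T₀ = (1.02115 − 1) × 290 = 6.13 K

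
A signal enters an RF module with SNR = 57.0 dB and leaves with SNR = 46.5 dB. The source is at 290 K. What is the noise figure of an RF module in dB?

NF (dB) = SNR_in(dB) − SNR_out(dB) when the source is at T₀
NF = 57.0 − 46.5 = 10.5 dB

10.5 dB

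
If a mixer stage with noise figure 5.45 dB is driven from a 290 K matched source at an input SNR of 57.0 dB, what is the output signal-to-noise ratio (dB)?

By definition F = SNR_in/SNR_out, so in dB: SNR_out = SNR_in − NF
SNR_out = 57.0 − 5.45 = 51.55 dB

51.55 dB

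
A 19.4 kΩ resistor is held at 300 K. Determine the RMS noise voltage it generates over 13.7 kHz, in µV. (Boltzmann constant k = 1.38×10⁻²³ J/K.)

V_n = √(4kTRB)
4kTRB = 4 × 1.38×10⁻²³ × 300 × 1.94×10⁴ × 1.37×10⁴ = 4.40×10⁻¹² V²
V_n = √(4.40×10⁻¹²) = 2.10×10⁻⁶ V = 2.10 µV

2.10 µV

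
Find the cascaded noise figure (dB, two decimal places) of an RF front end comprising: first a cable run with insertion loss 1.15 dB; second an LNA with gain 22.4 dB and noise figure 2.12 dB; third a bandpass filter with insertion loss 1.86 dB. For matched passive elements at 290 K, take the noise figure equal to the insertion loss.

3.28 dB

Convert to linear (a loss of L dB is a gain of −L dB): F_i = 10^(NF_i/10), G_i = 10^(G_i,dB/10)
  Stage 1: F_1 = 10^(1.15/10) = 1.303, G_1 = 10^(−1.15/10) = 0.7674
  Stage 2: F_2 = 10^(2.12/10) = 1.629, G_2 = 10^(22.4/10) = 173.8
  Stage 3: F_3 = 10^(1.86/10) = 1.535, G_3 = 10^(−1.86/10) = 0.6516
Friis cascade:
  F = 1.303 + (1.629 − 1)/0.7674 + (1.535 − 1)/133.4 = 2.127
NF = 10 log₁₀(2.127) = 3.28 dB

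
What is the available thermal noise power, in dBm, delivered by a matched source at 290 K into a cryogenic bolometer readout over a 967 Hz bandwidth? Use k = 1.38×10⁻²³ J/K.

−144.1 dBm

P_n = kTB = 1.38×10⁻²³ × 290 × 9.67×10² = 3.87×10⁻¹⁸ W
In dBm: 10 log₁₀(3.87×10⁻¹⁸ / 10⁻³) = −144.1 dBm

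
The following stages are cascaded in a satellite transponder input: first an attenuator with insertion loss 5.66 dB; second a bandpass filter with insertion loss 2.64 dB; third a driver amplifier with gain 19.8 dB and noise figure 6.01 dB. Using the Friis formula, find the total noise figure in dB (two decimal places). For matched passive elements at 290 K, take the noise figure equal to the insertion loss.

Convert to linear (a loss of L dB is a gain of −L dB): F_i = 10^(NF_i/10), G_i = 10^(G_i,dB/10)
  Stage 1: F_1 = 10^(5.66/10) = 3.681, G_1 = 10^(−5.66/10) = 0.2716
  Stage 2: F_2 = 10^(2.64/10) = 1.837, G_2 = 10^(−2.64/10) = 0.5445
  Stage 3: F_3 = 10^(6.01/10) = 3.990, G_3 = 10^(19.8/10) = 95.50
Friis cascade:
  F = 3.681 + (1.837 − 1)/0.2716 + (3.990 − 1)/0.1479 = 26.98
NF = 10 log₁₀(26.98) = 14.31 dB

14.31 dB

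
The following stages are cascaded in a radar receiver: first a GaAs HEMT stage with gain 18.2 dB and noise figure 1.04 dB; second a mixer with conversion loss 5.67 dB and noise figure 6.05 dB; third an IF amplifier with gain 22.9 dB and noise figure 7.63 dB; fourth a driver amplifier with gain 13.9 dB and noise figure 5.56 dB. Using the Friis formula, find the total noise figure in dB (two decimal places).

2.00 dB

Convert to linear (a loss of L dB is a gain of −L dB): F_i = 10^(NF_i/10), G_i = 10^(G_i,dB/10)
  Stage 1: F_1 = 10^(1.04/10) = 1.271, G_1 = 10^(18.2/10) = 66.07
  Stage 2: F_2 = 10^(6.05/10) = 4.027, G_2 = 10^(−5.67/10) = 0.2710
  Stage 3: F_3 = 10^(7.63/10) = 5.794, G_3 = 10^(22.9/10) = 195.0
  Stage 4: F_4 = 10^(5.56/10) = 3.597, G_4 = 10^(13.9/10) = 24.55
Friis cascade:
  F = 1.271 + (4.027 − 1)/66.07 + (5.794 − 1)/17.91 + (3.597 − 1)/3491 = 1.585
NF = 10 log₁₀(1.585) = 2.00 dB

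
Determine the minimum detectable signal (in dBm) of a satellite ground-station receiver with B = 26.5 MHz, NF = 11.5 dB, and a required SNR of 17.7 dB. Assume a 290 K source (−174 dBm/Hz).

−70.6 dBm

Sensitivity = −174 + 10 log₁₀(B) + NF + SNR_min
= −174 + 74.23 + 11.5 + 17.7
= −70.57 dBm → −70.6 dBm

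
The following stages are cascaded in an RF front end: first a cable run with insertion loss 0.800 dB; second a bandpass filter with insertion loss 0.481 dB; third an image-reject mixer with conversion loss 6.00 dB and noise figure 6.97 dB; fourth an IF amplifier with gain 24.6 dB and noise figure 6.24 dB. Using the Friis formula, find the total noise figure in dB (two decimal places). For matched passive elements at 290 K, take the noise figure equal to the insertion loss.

Convert to linear (a loss of L dB is a gain of −L dB): F_i = 10^(NF_i/10), G_i = 10^(G_i,dB/10)
  Stage 1: F_1 = 10^(0.800/10) = 1.202, G_1 = 10^(−0.800/10) = 0.8318
  Stage 2: F_2 = 10^(0.481/10) = 1.117, G_2 = 10^(−0.481/10) = 0.8952
  Stage 3: F_3 = 10^(6.97/10) = 4.977, G_3 = 10^(−6.00/10) = 0.2512
  Stage 4: F_4 = 10^(6.24/10) = 4.207, G_4 = 10^(24.6/10) = 288.4
Friis cascade:
  F = 1.202 + (1.117 − 1)/0.8318 + (4.977 − 1)/0.7446 + (4.207 − 1)/0.1870 = 23.83
NF = 10 log₁₀(23.83) = 13.77 dB

13.77 dB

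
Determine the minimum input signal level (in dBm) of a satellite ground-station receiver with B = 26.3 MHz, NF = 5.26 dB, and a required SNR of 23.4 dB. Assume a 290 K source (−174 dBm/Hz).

Sensitivity = −174 + 10 log₁₀(B) + NF + SNR_min
= −174 + 74.2 + 5.26 + 23.4
= −71.14 dBm → −71.1 dBm

−71.1 dBm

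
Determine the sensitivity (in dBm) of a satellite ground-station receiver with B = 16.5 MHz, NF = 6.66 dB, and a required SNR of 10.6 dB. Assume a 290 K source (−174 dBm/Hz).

−84.6 dBm

Sensitivity = −174 + 10 log₁₀(B) + NF + SNR_min
= −174 + 72.17 + 6.66 + 10.6
= −84.57 dBm → −84.6 dBm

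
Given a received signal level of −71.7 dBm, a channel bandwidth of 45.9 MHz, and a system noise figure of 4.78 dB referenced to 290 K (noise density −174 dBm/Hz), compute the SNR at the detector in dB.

20.9 dB

Noise floor: N = −174 + 10 log₁₀(B) + NF
10 log₁₀(4.59×10⁷) = 76.62 dB
N = −174 + 76.62 + 4.78 = −92.60 dBm
SNR = P_sig − N = −71.7 − (−92.60) = 20.90 dB → 20.9 dB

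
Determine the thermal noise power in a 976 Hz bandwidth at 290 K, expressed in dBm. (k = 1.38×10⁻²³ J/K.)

−144.1 dBm

P_n = kTB = 1.38×10⁻²³ × 290 × 9.76×10² = 3.91×10⁻¹⁸ W
In dBm: 10 log₁₀(3.91×10⁻¹⁸ / 10⁻³) = −144.1 dBm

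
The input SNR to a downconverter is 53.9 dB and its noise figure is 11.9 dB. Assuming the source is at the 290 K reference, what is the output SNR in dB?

By definition F = SNR_in/SNR_out, so in dB: SNR_out = SNR_in − NF
SNR_out = 53.9 − 11.9 = 42.0 dB

42.0 dB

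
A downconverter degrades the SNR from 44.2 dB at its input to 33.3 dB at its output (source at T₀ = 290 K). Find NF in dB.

NF (dB) = SNR_in(dB) − SNR_out(dB) when the source is at T₀
NF = 44.2 − 33.3 = 10.9 dB

10.9 dB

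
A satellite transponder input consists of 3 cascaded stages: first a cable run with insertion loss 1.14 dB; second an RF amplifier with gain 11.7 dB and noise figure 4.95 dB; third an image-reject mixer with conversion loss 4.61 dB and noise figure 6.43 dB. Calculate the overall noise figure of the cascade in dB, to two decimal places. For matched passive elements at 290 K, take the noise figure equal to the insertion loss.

6.40 dB

Convert to linear (a loss of L dB is a gain of −L dB): F_i = 10^(NF_i/10), G_i = 10^(G_i,dB/10)
  Stage 1: F_1 = 10^(1.14/10) = 1.300, G_1 = 10^(−1.14/10) = 0.7691
  Stage 2: F_2 = 10^(4.95/10) = 3.126, G_2 = 10^(11.7/10) = 14.79
  Stage 3: F_3 = 10^(6.43/10) = 4.395, G_3 = 10^(−4.61/10) = 0.3459
Friis cascade:
  F = 1.300 + (3.126 − 1)/0.7691 + (4.395 − 1)/11.38 = 4.363
NF = 10 log₁₀(4.363) = 6.40 dB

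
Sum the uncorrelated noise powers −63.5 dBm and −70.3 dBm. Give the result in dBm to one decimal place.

−62.7 dBm

Convert to linear, add, convert back:
P₁ = 4.47×10⁻¹⁰ W, P₂ = 9.33×10⁻¹¹ W
P_tot = 5.40×10⁻¹⁰ W → 10 log₁₀(P_tot / 10⁻³) = −62.7 dBm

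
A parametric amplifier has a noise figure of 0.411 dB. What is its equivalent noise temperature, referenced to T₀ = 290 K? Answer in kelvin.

F = 10^(0.411/10) = 1.09926
T_e = (F − 1)·T₀ = (1.09926 − 1) × 290 = 28.8 K

28.8 K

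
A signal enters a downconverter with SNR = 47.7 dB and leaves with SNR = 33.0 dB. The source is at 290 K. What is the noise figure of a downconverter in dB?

NF (dB) = SNR_in(dB) − SNR_out(dB) when the source is at T₀
NF = 47.7 − 33.0 = 14.7 dB

14.7 dB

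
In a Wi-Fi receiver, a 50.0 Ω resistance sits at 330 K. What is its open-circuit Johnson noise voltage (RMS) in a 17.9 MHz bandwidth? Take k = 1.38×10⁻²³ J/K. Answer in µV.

V_n = √(4kTRB)
4kTRB = 4 × 1.38×10⁻²³ × 330 × 5.00×10¹ × 1.79×10⁷ = 1.63×10⁻¹¹ V²
V_n = √(1.63×10⁻¹¹) = 4.04×10⁻⁶ V = 4.04 µV

4.04 µV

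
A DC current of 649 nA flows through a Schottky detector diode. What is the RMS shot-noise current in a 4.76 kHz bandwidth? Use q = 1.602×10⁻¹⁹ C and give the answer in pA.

31.5 pA

I_n = √(2qI·B)
2qI·B = 2 × 1.602×10⁻¹⁹ × 6.49×10⁻⁷ × 4.76×10³ = 9.90×10⁻²² A²
I_n = √(9.90×10⁻²²) = 3.15×10⁻¹¹ A = 31.5 pA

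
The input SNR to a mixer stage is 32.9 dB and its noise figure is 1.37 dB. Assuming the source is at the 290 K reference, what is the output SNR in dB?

By definition F = SNR_in/SNR_out, so in dB: SNR_out = SNR_in − NF
SNR_out = 32.9 − 1.37 = 31.53 dB

31.53 dB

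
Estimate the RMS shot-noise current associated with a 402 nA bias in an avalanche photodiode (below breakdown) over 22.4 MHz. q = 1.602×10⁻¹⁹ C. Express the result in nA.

1.70 nA

I_n = √(2qI·B)
2qI·B = 2 × 1.602×10⁻¹⁹ × 4.02×10⁻⁷ × 2.24×10⁷ = 2.89×10⁻¹⁸ A²
I_n = √(2.89×10⁻¹⁸) = 1.70×10⁻⁹ A = 1.70 nA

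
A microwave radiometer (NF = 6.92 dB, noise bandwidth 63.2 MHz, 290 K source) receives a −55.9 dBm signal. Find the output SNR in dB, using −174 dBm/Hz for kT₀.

Noise floor: N = −174 + 10 log₁₀(B) + NF
10 log₁₀(6.32×10⁷) = 78.01 dB
N = −174 + 78.01 + 6.92 = −89.07 dBm
SNR = P_sig − N = −55.9 − (−89.07) = 33.17 dB → 33.2 dB

33.2 dB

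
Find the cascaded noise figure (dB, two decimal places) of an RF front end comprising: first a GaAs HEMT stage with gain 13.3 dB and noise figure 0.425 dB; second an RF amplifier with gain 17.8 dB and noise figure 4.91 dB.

0.80 dB

Convert to linear (a loss of L dB is a gain of −L dB): F_i = 10^(NF_i/10), G_i = 10^(G_i,dB/10)
  Stage 1: F_1 = 10^(0.425/10) = 1.103, G_1 = 10^(13.3/10) = 21.38
  Stage 2: F_2 = 10^(4.91/10) = 3.097, G_2 = 10^(17.8/10) = 60.26
Friis cascade:
  F = 1.103 + (3.097 − 1)/21.38 = 1.201
NF = 10 log₁₀(1.201) = 0.80 dB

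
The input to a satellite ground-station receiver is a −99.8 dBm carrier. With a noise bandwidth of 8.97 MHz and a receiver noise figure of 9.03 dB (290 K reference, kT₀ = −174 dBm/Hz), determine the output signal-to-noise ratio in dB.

Noise floor: N = −174 + 10 log₁₀(B) + NF
10 log₁₀(8.97×10⁶) = 69.53 dB
N = −174 + 69.53 + 9.03 = −95.44 dBm
SNR = P_sig − N = −99.8 − (−95.44) = −4.36 dB → −4.4 dB

−4.4 dB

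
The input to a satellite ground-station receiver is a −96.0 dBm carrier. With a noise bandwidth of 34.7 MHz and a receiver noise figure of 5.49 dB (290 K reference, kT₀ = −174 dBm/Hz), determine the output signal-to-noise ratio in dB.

Noise floor: N = −174 + 10 log₁₀(B) + NF
10 log₁₀(3.47×10⁷) = 75.4 dB
N = −174 + 75.4 + 5.49 = −93.11 dBm
SNR = P_sig − N = −96.0 − (−93.11) = −2.89 dB → −2.9 dB

−2.9 dB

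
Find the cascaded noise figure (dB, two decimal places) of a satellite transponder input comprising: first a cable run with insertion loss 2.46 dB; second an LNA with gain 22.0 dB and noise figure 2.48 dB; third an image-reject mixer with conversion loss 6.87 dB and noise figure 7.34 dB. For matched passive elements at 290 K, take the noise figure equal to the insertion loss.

5.01 dB

Convert to linear (a loss of L dB is a gain of −L dB): F_i = 10^(NF_i/10), G_i = 10^(G_i,dB/10)
  Stage 1: F_1 = 10^(2.46/10) = 1.762, G_1 = 10^(−2.46/10) = 0.5675
  Stage 2: F_2 = 10^(2.48/10) = 1.770, G_2 = 10^(22.0/10) = 158.5
  Stage 3: F_3 = 10^(7.34/10) = 5.420, G_3 = 10^(−6.87/10) = 0.2056
Friis cascade:
  F = 1.762 + (1.770 − 1)/0.5675 + (5.420 − 1)/89.95 = 3.168
NF = 10 log₁₀(3.168) = 5.01 dB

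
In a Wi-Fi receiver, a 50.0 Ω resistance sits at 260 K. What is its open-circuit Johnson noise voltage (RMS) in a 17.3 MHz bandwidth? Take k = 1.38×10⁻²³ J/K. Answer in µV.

V_n = √(4kTRB)
4kTRB = 4 × 1.38×10⁻²³ × 260 × 5.00×10¹ × 1.73×10⁷ = 1.24×10⁻¹¹ V²
V_n = √(1.24×10⁻¹¹) = 3.52×10⁻⁶ V = 3.52 µV

3.52 µV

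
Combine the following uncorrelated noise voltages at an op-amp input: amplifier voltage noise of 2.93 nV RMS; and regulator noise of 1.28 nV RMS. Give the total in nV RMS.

Uncorrelated sources add in power (mean-square): V_tot = √(ΣV_i²)
V_tot = √[(2.93×10⁻⁹)² + (1.28×10⁻⁹)²] = 3.20×10⁻⁹ V = 3.20 nV

3.20 nV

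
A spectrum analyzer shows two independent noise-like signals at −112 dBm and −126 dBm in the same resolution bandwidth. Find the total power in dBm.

−111.8 dBm

Convert to linear, add, convert back:
P₁ = 6.31×10⁻¹⁵ W, P₂ = 2.51×10⁻¹⁶ W
P_tot = 6.56×10⁻¹⁵ W → 10 log₁₀(P_tot / 10⁻³) = −111.8 dBm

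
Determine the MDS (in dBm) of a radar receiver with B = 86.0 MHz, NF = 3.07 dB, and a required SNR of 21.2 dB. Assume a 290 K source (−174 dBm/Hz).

Sensitivity = −174 + 10 log₁₀(B) + NF + SNR_min
= −174 + 79.34 + 3.07 + 21.2
= −70.39 dBm → −70.4 dBm

−70.4 dBm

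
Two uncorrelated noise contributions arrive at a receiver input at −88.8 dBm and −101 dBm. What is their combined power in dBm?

−88.5 dBm

Convert to linear, add, convert back:
P₁ = 1.32×10⁻¹² W, P₂ = 7.94×10⁻¹⁴ W
P_tot = 1.40×10⁻¹² W → 10 log₁₀(P_tot / 10⁻³) = −88.5 dBm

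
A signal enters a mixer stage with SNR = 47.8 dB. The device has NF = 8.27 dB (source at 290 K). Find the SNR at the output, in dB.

39.53 dB

By definition F = SNR_in/SNR_out, so in dB: SNR_out = SNR_in − NF
SNR_out = 47.8 − 8.27 = 39.53 dB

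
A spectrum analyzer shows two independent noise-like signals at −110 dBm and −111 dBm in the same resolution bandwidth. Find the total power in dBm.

Convert to linear, add, convert back:
P₁ = 1.00×10⁻¹⁴ W, P₂ = 7.94×10⁻¹⁵ W
P_tot = 1.79×10⁻¹⁴ W → 10 log₁₀(P_tot / 10⁻³) = −107.5 dBm

−107.5 dBm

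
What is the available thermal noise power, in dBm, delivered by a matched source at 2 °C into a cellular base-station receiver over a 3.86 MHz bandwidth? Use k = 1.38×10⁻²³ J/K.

−108.3 dBm

T = 2 °C + 273.15 = 275.15 K
P_n = kTB = 1.38×10⁻²³ × 275.15 × 3.86×10⁶ = 1.47×10⁻¹⁴ W
In dBm: 10 log₁₀(1.47×10⁻¹⁴ / 10⁻³) = −108.3 dBm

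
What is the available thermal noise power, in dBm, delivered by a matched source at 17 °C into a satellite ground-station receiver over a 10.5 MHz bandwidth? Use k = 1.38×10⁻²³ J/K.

−103.8 dBm

T = 17 °C + 273.15 = 290.15 K
P_n = kTB = 1.38×10⁻²³ × 290.15 × 1.05×10⁷ = 4.20×10⁻¹⁴ W
In dBm: 10 log₁₀(4.20×10⁻¹⁴ / 10⁻³) = −103.8 dBm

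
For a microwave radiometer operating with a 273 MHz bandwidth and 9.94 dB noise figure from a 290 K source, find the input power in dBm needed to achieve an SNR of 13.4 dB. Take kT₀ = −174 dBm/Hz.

Sensitivity = −174 + 10 log₁₀(B) + NF + SNR_min
= −174 + 84.36 + 9.94 + 13.4
= −66.30 dBm → −66.3 dBm

−66.3 dBm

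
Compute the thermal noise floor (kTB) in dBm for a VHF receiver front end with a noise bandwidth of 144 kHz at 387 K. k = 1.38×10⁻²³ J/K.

−121.1 dBm

P_n = kTB = 1.38×10⁻²³ × 387 × 1.44×10⁵ = 7.69×10⁻¹⁶ W
In dBm: 10 log₁₀(7.69×10⁻¹⁶ / 10⁻³) = −121.1 dBm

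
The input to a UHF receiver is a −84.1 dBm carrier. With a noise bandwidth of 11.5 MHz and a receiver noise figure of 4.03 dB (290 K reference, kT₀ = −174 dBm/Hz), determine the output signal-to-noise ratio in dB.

15.3 dB

Noise floor: N = −174 + 10 log₁₀(B) + NF
10 log₁₀(1.15×10⁷) = 70.61 dB
N = −174 + 70.61 + 4.03 = −99.36 dBm
SNR = P_sig − N = −84.1 − (−99.36) = 15.26 dB → 15.3 dB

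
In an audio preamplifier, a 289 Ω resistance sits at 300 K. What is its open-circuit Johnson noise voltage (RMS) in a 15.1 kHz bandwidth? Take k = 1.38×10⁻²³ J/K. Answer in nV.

269 nV

V_n = √(4kTRB)
4kTRB = 4 × 1.38×10⁻²³ × 300 × 2.89×10² × 1.51×10⁴ = 7.23×10⁻¹⁴ V²
V_n = √(7.23×10⁻¹⁴) = 2.69×10⁻⁷ V = 269 nV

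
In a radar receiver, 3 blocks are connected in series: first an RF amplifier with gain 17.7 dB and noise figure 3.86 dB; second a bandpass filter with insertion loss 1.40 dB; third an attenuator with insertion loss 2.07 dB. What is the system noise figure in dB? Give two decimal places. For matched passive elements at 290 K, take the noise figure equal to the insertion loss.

3.90 dB

Convert to linear (a loss of L dB is a gain of −L dB): F_i = 10^(NF_i/10), G_i = 10^(G_i,dB/10)
  Stage 1: F_1 = 10^(3.86/10) = 2.432, G_1 = 10^(17.7/10) = 58.88
  Stage 2: F_2 = 10^(1.40/10) = 1.380, G_2 = 10^(−1.40/10) = 0.7244
  Stage 3: F_3 = 10^(2.07/10) = 1.611, G_3 = 10^(−2.07/10) = 0.6209
Friis cascade:
  F = 2.432 + (1.380 − 1)/58.88 + (1.611 − 1)/42.66 = 2.453
NF = 10 log₁₀(2.453) = 3.90 dB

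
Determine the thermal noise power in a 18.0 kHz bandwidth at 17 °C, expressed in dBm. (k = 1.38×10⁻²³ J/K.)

T = 17 °C + 273.15 = 290.15 K
P_n = kTB = 1.38×10⁻²³ × 290.15 × 1.80×10⁴ = 7.21×10⁻¹⁷ W
In dBm: 10 log₁₀(7.21×10⁻¹⁷ / 10⁻³) = −131.4 dBm

−131.4 dBm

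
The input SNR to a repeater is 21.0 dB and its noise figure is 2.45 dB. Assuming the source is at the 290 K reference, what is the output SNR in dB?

18.55 dB

By definition F = SNR_in/SNR_out, so in dB: SNR_out = SNR_in − NF
SNR_out = 21.0 − 2.45 = 18.55 dB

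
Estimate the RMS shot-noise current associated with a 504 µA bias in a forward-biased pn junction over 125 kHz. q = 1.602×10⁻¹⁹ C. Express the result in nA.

I_n = √(2qI·B)
2qI·B = 2 × 1.602×10⁻¹⁹ × 5.04×10⁻⁴ × 1.25×10⁵ = 2.02×10⁻¹⁷ A²
I_n = √(2.02×10⁻¹⁷) = 4.49×10⁻⁹ A = 4.49 nA

4.49 nA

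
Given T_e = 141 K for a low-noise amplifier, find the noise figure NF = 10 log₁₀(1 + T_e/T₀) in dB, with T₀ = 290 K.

F = 1 + T_e/T₀ = 1 + 141/290 = 1.48621
NF = 10 log₁₀(1.48621) = 1.72 dB

1.72 dB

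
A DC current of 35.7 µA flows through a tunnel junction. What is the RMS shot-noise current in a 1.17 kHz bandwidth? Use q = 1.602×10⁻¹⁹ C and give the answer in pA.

I_n = √(2qI·B)
2qI·B = 2 × 1.602×10⁻¹⁹ × 3.57×10⁻⁵ × 1.17×10³ = 1.34×10⁻²⁰ A²
I_n = √(1.34×10⁻²⁰) = 1.16×10⁻¹⁰ A = 116 pA

116 pA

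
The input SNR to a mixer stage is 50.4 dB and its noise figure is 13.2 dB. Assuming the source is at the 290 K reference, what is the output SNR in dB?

By definition F = SNR_in/SNR_out, so in dB: SNR_out = SNR_in − NF
SNR_out = 50.4 − 13.2 = 37.2 dB

37.2 dB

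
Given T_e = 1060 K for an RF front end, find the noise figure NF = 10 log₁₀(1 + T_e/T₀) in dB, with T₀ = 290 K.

6.68 dB

F = 1 + T_e/T₀ = 1 + 1060/290 = 4.65517
NF = 10 log₁₀(4.65517) = 6.68 dB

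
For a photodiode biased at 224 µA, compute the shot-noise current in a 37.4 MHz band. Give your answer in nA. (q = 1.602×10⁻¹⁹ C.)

51.8 nA

I_n = √(2qI·B)
2qI·B = 2 × 1.602×10⁻¹⁹ × 2.24×10⁻⁴ × 3.74×10⁷ = 2.68×10⁻¹⁵ A²
I_n = √(2.68×10⁻¹⁵) = 5.18×10⁻⁸ A = 51.8 nA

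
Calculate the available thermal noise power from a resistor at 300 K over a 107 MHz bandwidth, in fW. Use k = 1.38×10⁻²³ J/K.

P_n = kTB = 1.38×10⁻²³ × 300 × 1.07×10⁸ = 4.43×10⁻¹³ W = 443 fW

443 fW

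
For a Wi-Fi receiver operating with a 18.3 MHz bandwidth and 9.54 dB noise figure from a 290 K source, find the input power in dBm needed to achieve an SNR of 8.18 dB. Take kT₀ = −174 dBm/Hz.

−83.7 dBm

Sensitivity = −174 + 10 log₁₀(B) + NF + SNR_min
= −174 + 72.62 + 9.54 + 8.18
= −83.66 dBm → −83.7 dBm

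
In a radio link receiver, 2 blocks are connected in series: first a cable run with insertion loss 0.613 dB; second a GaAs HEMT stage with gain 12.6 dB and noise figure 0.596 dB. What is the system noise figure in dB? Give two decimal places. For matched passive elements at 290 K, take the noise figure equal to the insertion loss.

1.21 dB

Convert to linear (a loss of L dB is a gain of −L dB): F_i = 10^(NF_i/10), G_i = 10^(G_i,dB/10)
  Stage 1: F_1 = 10^(0.613/10) = 1.152, G_1 = 10^(−0.613/10) = 0.8684
  Stage 2: F_2 = 10^(0.596/10) = 1.147, G_2 = 10^(12.6/10) = 18.20
Friis cascade:
  F = 1.152 + (1.147 − 1)/0.8684 = 1.321
NF = 10 log₁₀(1.321) = 1.21 dB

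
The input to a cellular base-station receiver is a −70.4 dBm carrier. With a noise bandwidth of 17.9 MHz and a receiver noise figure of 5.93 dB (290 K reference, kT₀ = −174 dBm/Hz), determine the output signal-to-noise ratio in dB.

25.1 dB

Noise floor: N = −174 + 10 log₁₀(B) + NF
10 log₁₀(1.79×10⁷) = 72.53 dB
N = −174 + 72.53 + 5.93 = −95.54 dBm
SNR = P_sig − N = −70.4 − (−95.54) = 25.14 dB → 25.1 dB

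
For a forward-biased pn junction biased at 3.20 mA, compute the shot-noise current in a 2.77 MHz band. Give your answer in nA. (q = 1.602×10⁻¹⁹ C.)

53.3 nA

I_n = √(2qI·B)
2qI·B = 2 × 1.602×10⁻¹⁹ × 3.20×10⁻³ × 2.77×10⁶ = 2.84×10⁻¹⁵ A²
I_n = √(2.84×10⁻¹⁵) = 5.33×10⁻⁸ A = 53.3 nA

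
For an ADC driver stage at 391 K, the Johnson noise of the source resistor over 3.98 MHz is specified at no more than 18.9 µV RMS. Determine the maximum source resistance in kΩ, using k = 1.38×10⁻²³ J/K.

4.16 kΩ

Johnson–Nyquist: V_n = √(4kTRB) ⇒ R = V_n² / (4kTB)
4kTB = 4 × 1.38×10⁻²³ × 391 × 3.98×10⁶ = 8.59×10⁻¹⁴
R = (1.89×10⁻⁵)² / 8.59×10⁻¹⁴ = 4.16×10³ Ω = 4.16 kΩ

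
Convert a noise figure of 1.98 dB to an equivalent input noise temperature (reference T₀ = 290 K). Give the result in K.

168 K

F = 10^(1.98/10) = 1.57761
T_e = (F − 1)·T₀ = (1.57761 − 1) × 290 = 168 K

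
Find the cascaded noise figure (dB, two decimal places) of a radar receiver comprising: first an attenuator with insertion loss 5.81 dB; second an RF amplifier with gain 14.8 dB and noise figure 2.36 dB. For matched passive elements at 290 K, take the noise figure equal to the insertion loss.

8.17 dB

Convert to linear (a loss of L dB is a gain of −L dB): F_i = 10^(NF_i/10), G_i = 10^(G_i,dB/10)
  Stage 1: F_1 = 10^(5.81/10) = 3.811, G_1 = 10^(−5.81/10) = 0.2624
  Stage 2: F_2 = 10^(2.36/10) = 1.722, G_2 = 10^(14.8/10) = 30.20
Friis cascade:
  F = 3.811 + (1.722 − 1)/0.2624 = 6.561
NF = 10 log₁₀(6.561) = 8.17 dB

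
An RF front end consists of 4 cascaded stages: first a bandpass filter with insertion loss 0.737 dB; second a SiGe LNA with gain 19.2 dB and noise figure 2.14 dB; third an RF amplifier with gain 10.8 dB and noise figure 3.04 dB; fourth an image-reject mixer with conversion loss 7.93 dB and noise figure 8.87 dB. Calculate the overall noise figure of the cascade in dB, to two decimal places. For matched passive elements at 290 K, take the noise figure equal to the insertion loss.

2.93 dB

Convert to linear (a loss of L dB is a gain of −L dB): F_i = 10^(NF_i/10), G_i = 10^(G_i,dB/10)
  Stage 1: F_1 = 10^(0.737/10) = 1.185, G_1 = 10^(−0.737/10) = 0.8439
  Stage 2: F_2 = 10^(2.14/10) = 1.637, G_2 = 10^(19.2/10) = 83.18
  Stage 3: F_3 = 10^(3.04/10) = 2.014, G_3 = 10^(10.8/10) = 12.02
  Stage 4: F_4 = 10^(8.87/10) = 7.709, G_4 = 10^(−7.93/10) = 0.1611
Friis cascade:
  F = 1.185 + (1.637 − 1)/0.8439 + (2.014 − 1)/70.19 + (7.709 − 1)/843.9 = 1.962
NF = 10 log₁₀(1.962) = 2.93 dB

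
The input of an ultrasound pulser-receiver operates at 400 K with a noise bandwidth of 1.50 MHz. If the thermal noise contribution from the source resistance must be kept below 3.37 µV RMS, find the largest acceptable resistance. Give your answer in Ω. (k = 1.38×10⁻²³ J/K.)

Johnson–Nyquist: V_n = √(4kTRB) ⇒ R = V_n² / (4kTB)
4kTB = 4 × 1.38×10⁻²³ × 400 × 1.50×10⁶ = 3.31×10⁻¹⁴
R = (3.37×10⁻⁶)² / 3.31×10⁻¹⁴ = 3.43×10² Ω = 343 Ω

343 Ω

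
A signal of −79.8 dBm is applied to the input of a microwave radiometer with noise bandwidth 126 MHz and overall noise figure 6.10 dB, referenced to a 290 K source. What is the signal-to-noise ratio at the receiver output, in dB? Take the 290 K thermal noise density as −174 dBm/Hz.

7.1 dB

Noise floor: N = −174 + 10 log₁₀(B) + NF
10 log₁₀(1.26×10⁸) = 81 dB
N = −174 + 81 + 6.10 = −86.90 dBm
SNR = P_sig − N = −79.8 − (−86.90) = 7.10 dB → 7.1 dB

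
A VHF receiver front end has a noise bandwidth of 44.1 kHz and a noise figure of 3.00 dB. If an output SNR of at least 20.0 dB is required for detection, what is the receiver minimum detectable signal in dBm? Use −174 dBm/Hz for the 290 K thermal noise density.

Sensitivity = −174 + 10 log₁₀(B) + NF + SNR_min
= −174 + 46.44 + 3.00 + 20.0
= −104.56 dBm → −104.6 dBm

−104.6 dBm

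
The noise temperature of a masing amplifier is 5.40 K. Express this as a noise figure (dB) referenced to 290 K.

F = 1 + T_e/T₀ = 1 + 5.40/290 = 1.01862
NF = 10 log₁₀(1.01862) = 0.080 dB

0.080 dB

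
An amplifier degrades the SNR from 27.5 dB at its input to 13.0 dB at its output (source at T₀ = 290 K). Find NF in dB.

NF (dB) = SNR_in(dB) − SNR_out(dB) when the source is at T₀
NF = 27.5 − 13.0 = 14.5 dB

14.5 dB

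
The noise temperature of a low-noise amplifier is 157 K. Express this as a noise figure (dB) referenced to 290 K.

F = 1 + T_e/T₀ = 1 + 157/290 = 1.54138
NF = 10 log₁₀(1.54138) = 1.88 dB

1.88 dB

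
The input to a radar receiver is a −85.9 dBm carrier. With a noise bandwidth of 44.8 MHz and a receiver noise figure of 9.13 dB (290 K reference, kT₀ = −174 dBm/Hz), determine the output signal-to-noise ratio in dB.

2.5 dB

Noise floor: N = −174 + 10 log₁₀(B) + NF
10 log₁₀(4.48×10⁷) = 76.51 dB
N = −174 + 76.51 + 9.13 = −88.36 dBm
SNR = P_sig − N = −85.9 − (−88.36) = 2.46 dB → 2.5 dB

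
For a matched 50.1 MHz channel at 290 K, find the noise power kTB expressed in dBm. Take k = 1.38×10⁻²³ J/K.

P_n = kTB = 1.38×10⁻²³ × 290 × 5.01×10⁷ = 2.01×10⁻¹³ W
In dBm: 10 log₁₀(2.01×10⁻¹³ / 10⁻³) = −97.0 dBm

−97.0 dBm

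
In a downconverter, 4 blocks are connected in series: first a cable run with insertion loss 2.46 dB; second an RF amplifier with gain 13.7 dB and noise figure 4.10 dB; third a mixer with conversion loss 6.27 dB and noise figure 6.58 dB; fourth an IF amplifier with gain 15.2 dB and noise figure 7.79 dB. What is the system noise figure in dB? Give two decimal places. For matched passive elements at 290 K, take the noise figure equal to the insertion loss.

Convert to linear (a loss of L dB is a gain of −L dB): F_i = 10^(NF_i/10), G_i = 10^(G_i,dB/10)
  Stage 1: F_1 = 10^(2.46/10) = 1.762, G_1 = 10^(−2.46/10) = 0.5675
  Stage 2: F_2 = 10^(4.10/10) = 2.570, G_2 = 10^(13.7/10) = 23.44
  Stage 3: F_3 = 10^(6.58/10) = 4.550, G_3 = 10^(−6.27/10) = 0.2360
  Stage 4: F_4 = 10^(7.79/10) = 6.012, G_4 = 10^(15.2/10) = 33.11
Friis cascade:
  F = 1.762 + (2.570 − 1)/0.5675 + (4.550 − 1)/13.30 + (6.012 − 1)/3.141 = 6.392
NF = 10 log₁₀(6.392) = 8.06 dB

8.06 dB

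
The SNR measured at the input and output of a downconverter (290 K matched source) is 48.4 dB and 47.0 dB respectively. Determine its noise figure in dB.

1.4 dB

NF (dB) = SNR_in(dB) − SNR_out(dB) when the source is at T₀
NF = 48.4 − 47.0 = 1.4 dB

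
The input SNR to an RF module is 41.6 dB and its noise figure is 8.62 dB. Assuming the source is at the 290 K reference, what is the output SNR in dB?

32.98 dB

By definition F = SNR_in/SNR_out, so in dB: SNR_out = SNR_in − NF
SNR_out = 41.6 − 8.62 = 32.98 dB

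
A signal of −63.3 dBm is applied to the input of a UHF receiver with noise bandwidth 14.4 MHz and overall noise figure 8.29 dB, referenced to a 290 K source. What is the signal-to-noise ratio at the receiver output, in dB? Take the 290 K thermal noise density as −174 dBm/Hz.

30.8 dB

Noise floor: N = −174 + 10 log₁₀(B) + NF
10 log₁₀(1.44×10⁷) = 71.58 dB
N = −174 + 71.58 + 8.29 = −94.13 dBm
SNR = P_sig − N = −63.3 − (−94.13) = 30.83 dB → 30.8 dB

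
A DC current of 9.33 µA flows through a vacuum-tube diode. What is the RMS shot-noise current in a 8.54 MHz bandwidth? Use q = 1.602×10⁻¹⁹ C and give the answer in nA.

5.05 nA

I_n = √(2qI·B)
2qI·B = 2 × 1.602×10⁻¹⁹ × 9.33×10⁻⁶ × 8.54×10⁶ = 2.55×10⁻¹⁷ A²
I_n = √(2.55×10⁻¹⁷) = 5.05×10⁻⁹ A = 5.05 nA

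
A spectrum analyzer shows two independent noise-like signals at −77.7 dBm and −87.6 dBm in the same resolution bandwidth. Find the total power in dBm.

Convert to linear, add, convert back:
P₁ = 1.70×10⁻¹¹ W, P₂ = 1.74×10⁻¹² W
P_tot = 1.87×10⁻¹¹ W → 10 log₁₀(P_tot / 10⁻³) = −77.3 dBm

−77.3 dBm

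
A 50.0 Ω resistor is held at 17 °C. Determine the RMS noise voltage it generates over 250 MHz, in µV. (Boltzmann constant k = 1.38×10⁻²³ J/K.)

T = 17 °C + 273.15 = 290.15 K
V_n = √(4kTRB)
4kTRB = 4 × 1.38×10⁻²³ × 290.15 × 5.00×10¹ × 2.50×10⁸ = 2.00×10⁻¹⁰ V²
V_n = √(2.00×10⁻¹⁰) = 1.41×10⁻⁵ V = 14.1 µV

14.1 µV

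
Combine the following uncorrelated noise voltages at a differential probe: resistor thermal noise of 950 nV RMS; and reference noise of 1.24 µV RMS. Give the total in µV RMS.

1.56 µV

Uncorrelated sources add in power (mean-square): V_tot = √(ΣV_i²)
V_tot = √[(9.50×10⁻⁷)² + (1.24×10⁻⁶)²] = 1.56×10⁻⁶ V = 1.56 µV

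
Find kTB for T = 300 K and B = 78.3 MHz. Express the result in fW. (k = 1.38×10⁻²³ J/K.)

324 fW

P_n = kTB = 1.38×10⁻²³ × 300 × 7.83×10⁷ = 3.24×10⁻¹³ W = 324 fW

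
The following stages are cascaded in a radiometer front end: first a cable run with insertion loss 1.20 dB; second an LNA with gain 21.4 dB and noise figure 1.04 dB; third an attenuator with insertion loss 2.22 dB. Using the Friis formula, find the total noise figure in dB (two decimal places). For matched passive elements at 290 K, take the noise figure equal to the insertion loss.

Convert to linear (a loss of L dB is a gain of −L dB): F_i = 10^(NF_i/10), G_i = 10^(G_i,dB/10)
  Stage 1: F_1 = 10^(1.20/10) = 1.318, G_1 = 10^(−1.20/10) = 0.7586
  Stage 2: F_2 = 10^(1.04/10) = 1.271, G_2 = 10^(21.4/10) = 138.0
  Stage 3: F_3 = 10^(2.22/10) = 1.667, G_3 = 10^(−2.22/10) = 0.5998
Friis cascade:
  F = 1.318 + (1.271 − 1)/0.7586 + (1.667 − 1)/104.7 = 1.681
NF = 10 log₁₀(1.681) = 2.26 dB

2.26 dB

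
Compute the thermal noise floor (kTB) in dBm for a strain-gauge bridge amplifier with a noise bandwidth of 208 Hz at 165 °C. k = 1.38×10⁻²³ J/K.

−149.0 dBm

T = 165 °C + 273.15 = 438.15 K
P_n = kTB = 1.38×10⁻²³ × 438.15 × 2.08×10² = 1.26×10⁻¹⁸ W
In dBm: 10 log₁₀(1.26×10⁻¹⁸ / 10⁻³) = −149.0 dBm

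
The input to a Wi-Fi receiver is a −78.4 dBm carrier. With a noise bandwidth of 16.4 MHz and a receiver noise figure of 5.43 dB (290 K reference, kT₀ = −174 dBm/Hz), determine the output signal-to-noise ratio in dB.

Noise floor: N = −174 + 10 log₁₀(B) + NF
10 log₁₀(1.64×10⁷) = 72.15 dB
N = −174 + 72.15 + 5.43 = −96.42 dBm
SNR = P_sig − N = −78.4 − (−96.42) = 18.02 dB → 18.0 dB

18.0 dB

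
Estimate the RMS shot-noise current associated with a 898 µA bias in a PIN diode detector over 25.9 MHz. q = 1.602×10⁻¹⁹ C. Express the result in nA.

I_n = √(2qI·B)
2qI·B = 2 × 1.602×10⁻¹⁹ × 8.98×10⁻⁴ × 2.59×10⁷ = 7.45×10⁻¹⁵ A²
I_n = √(7.45×10⁻¹⁵) = 8.63×10⁻⁸ A = 86.3 nA

86.3 nA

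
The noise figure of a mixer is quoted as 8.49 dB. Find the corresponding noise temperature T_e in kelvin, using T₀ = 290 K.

1758 K

F = 10^(8.49/10) = 7.06318
T_e = (F − 1)·T₀ = (7.06318 − 1) × 290 = 1758 K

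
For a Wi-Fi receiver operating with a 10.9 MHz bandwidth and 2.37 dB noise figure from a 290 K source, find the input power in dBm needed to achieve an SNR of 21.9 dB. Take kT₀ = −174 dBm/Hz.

−79.4 dBm

Sensitivity = −174 + 10 log₁₀(B) + NF + SNR_min
= −174 + 70.37 + 2.37 + 21.9
= −79.36 dBm → −79.4 dBm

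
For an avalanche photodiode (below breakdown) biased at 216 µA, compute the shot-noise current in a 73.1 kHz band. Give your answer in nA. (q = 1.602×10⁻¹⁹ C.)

I_n = √(2qI·B)
2qI·B = 2 × 1.602×10⁻¹⁹ × 2.16×10⁻⁴ × 7.31×10⁴ = 5.06×10⁻¹⁸ A²
I_n = √(5.06×10⁻¹⁸) = 2.25×10⁻⁹ A = 2.25 nA

2.25 nA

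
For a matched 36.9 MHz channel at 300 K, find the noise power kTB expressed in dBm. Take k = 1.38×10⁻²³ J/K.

P_n = kTB = 1.38×10⁻²³ × 300 × 3.69×10⁷ = 1.53×10⁻¹³ W
In dBm: 10 log₁₀(1.53×10⁻¹³ / 10⁻³) = −98.2 dBm

−98.2 dBm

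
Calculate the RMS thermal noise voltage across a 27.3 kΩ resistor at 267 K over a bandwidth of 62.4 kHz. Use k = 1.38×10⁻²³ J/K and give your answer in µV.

5.01 µV

V_n = √(4kTRB)
4kTRB = 4 × 1.38×10⁻²³ × 267 × 2.73×10⁴ × 6.24×10⁴ = 2.51×10⁻¹¹ V²
V_n = √(2.51×10⁻¹¹) = 5.01×10⁻⁶ V = 5.01 µV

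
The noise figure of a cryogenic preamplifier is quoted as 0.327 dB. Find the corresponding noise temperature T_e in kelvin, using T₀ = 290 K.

22.7 K

F = 10^(0.327/10) = 1.0782
T_e = (F − 1)·T₀ = (1.0782 − 1) × 290 = 22.7 K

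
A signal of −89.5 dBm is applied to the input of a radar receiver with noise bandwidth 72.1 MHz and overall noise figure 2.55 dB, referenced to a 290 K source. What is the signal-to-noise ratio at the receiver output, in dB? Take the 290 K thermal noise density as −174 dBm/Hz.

3.4 dB

Noise floor: N = −174 + 10 log₁₀(B) + NF
10 log₁₀(7.21×10⁷) = 78.58 dB
N = −174 + 78.58 + 2.55 = −92.87 dBm
SNR = P_sig − N = −89.5 − (−92.87) = 3.37 dB → 3.4 dB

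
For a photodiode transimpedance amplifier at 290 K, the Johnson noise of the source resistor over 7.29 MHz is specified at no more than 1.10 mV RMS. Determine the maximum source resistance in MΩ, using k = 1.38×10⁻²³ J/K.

10.4 MΩ

Johnson–Nyquist: V_n = √(4kTRB) ⇒ R = V_n² / (4kTB)
4kTB = 4 × 1.38×10⁻²³ × 290 × 7.29×10⁶ = 1.17×10⁻¹³
R = (1.10×10⁻³)² / 1.17×10⁻¹³ = 1.04×10⁷ Ω = 10.4 MΩ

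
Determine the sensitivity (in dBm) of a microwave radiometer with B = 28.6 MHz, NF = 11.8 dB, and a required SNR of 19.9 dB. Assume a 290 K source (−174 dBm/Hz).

Sensitivity = −174 + 10 log₁₀(B) + NF + SNR_min
= −174 + 74.56 + 11.8 + 19.9
= −67.74 dBm → −67.7 dBm

−67.7 dBm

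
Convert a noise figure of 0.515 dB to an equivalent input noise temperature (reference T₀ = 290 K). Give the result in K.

F = 10^(0.515/10) = 1.1259
T_e = (F − 1)·T₀ = (1.1259 − 1) × 290 = 36.5 K

36.5 K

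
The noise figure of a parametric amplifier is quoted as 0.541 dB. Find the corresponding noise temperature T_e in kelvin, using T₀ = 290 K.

38.5 K

F = 10^(0.541/10) = 1.13266
T_e = (F − 1)·T₀ = (1.13266 − 1) × 290 = 38.5 K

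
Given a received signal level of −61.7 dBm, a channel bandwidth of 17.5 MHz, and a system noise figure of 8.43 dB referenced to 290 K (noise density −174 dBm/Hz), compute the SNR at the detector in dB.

31.4 dB

Noise floor: N = −174 + 10 log₁₀(B) + NF
10 log₁₀(1.75×10⁷) = 72.43 dB
N = −174 + 72.43 + 8.43 = −93.14 dBm
SNR = P_sig − N = −61.7 − (−93.14) = 31.44 dB → 31.4 dB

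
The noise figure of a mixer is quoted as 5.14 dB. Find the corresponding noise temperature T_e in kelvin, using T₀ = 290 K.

657 K

F = 10^(5.14/10) = 3.26588
T_e = (F − 1)·T₀ = (3.26588 − 1) × 290 = 657 K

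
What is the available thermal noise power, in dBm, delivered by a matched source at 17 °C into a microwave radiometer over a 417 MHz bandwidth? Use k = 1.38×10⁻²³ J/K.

T = 17 °C + 273.15 = 290.15 K
P_n = kTB = 1.38×10⁻²³ × 290.15 × 4.17×10⁸ = 1.67×10⁻¹² W
In dBm: 10 log₁₀(1.67×10⁻¹² / 10⁻³) = −87.8 dBm

−87.8 dBm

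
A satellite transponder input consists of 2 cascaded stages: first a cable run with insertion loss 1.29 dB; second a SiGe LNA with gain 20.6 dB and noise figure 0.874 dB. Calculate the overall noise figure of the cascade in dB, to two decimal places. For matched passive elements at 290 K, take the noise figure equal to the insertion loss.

Convert to linear (a loss of L dB is a gain of −L dB): F_i = 10^(NF_i/10), G_i = 10^(G_i,dB/10)
  Stage 1: F_1 = 10^(1.29/10) = 1.346, G_1 = 10^(−1.29/10) = 0.7430
  Stage 2: F_2 = 10^(0.874/10) = 1.223, G_2 = 10^(20.6/10) = 114.8
Friis cascade:
  F = 1.346 + (1.223 − 1)/0.7430 = 1.646
NF = 10 log₁₀(1.646) = 2.16 dB

2.16 dB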